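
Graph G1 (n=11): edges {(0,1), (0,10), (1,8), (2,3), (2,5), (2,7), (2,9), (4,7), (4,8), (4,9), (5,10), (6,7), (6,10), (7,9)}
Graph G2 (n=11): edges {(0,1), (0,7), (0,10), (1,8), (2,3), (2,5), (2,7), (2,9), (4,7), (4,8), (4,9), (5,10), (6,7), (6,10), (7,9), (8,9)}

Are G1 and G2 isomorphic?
No, not isomorphic

The graphs are NOT isomorphic.

Counting edges: G1 has 14 edge(s); G2 has 16 edge(s).
Edge count is an isomorphism invariant (a bijection on vertices induces a bijection on edges), so differing edge counts rule out isomorphism.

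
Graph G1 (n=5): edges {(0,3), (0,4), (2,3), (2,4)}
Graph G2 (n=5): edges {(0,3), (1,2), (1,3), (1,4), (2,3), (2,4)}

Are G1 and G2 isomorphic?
No, not isomorphic

The graphs are NOT isomorphic.

Degrees in G1: deg(0)=2, deg(1)=0, deg(2)=2, deg(3)=2, deg(4)=2.
Sorted degree sequence of G1: [2, 2, 2, 2, 0].
Degrees in G2: deg(0)=1, deg(1)=3, deg(2)=3, deg(3)=3, deg(4)=2.
Sorted degree sequence of G2: [3, 3, 3, 2, 1].
The (sorted) degree sequence is an isomorphism invariant, so since G1 and G2 have different degree sequences they cannot be isomorphic.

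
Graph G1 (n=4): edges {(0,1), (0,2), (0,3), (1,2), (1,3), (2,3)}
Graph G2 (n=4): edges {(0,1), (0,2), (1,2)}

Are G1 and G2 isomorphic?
No, not isomorphic

The graphs are NOT isomorphic.

Connected components of G1: 1 component(s) with vertex sets [[0, 1, 2, 3]], sizes [4].
Connected components of G2: 2 component(s) with vertex sets [[3], [0, 1, 2]], sizes [1, 3].
The number of connected components (and the multiset of component sizes) is an isomorphism invariant — an isomorphism maps each component of G1 bijectively onto a component of G2. Since G1 has 1 component(s) and G2 has 2, they cannot be isomorphic.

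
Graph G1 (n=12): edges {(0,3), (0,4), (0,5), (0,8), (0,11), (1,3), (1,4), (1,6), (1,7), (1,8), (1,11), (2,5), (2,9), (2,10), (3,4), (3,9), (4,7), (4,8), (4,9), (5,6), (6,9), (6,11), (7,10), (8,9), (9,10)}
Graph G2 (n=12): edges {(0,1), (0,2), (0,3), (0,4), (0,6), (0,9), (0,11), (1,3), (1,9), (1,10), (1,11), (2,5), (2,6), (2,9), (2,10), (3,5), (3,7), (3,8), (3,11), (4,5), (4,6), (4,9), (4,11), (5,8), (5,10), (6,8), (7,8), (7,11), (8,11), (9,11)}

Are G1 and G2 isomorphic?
No, not isomorphic

The graphs are NOT isomorphic.

Counting triangles (3-cliques): G1 has 9, G2 has 19.
Triangle count is an isomorphism invariant, so differing triangle counts rule out isomorphism.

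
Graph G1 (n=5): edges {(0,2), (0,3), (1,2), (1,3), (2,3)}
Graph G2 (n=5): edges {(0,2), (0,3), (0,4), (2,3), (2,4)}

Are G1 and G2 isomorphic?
Yes, isomorphic

The graphs are isomorphic.
One valid mapping φ: V(G1) → V(G2): 0→4, 1→3, 2→0, 3→2, 4→1

Verify φ preserves adjacency — for each edge of G1, its image is an edge of G2:
  (0,2) → (φ(0),φ(2)) = (0,4) ∈ E(G2) ✓
  (0,3) → (φ(0),φ(3)) = (2,4) ∈ E(G2) ✓
  (1,2) → (φ(1),φ(2)) = (0,3) ∈ E(G2) ✓
  (1,3) → (φ(1),φ(3)) = (2,3) ∈ E(G2) ✓
  (2,3) → (φ(2),φ(3)) = (0,2) ∈ E(G2) ✓
All 5 edges of G1 map to edges of G2, and |E(G1)| = |E(G2)| = 5, so φ is a bijection on edges as well as vertices. Hence G1 ≅ G2.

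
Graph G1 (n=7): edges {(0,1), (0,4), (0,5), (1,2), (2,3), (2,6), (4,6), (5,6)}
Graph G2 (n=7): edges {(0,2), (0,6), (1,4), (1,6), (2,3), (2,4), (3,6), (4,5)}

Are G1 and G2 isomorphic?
Yes, isomorphic

The graphs are isomorphic.
One valid mapping φ: V(G1) → V(G2): 0→6, 1→1, 2→4, 3→5, 4→0, 5→3, 6→2

Verify φ preserves adjacency — for each edge of G1, its image is an edge of G2:
  (0,1) → (φ(0),φ(1)) = (1,6) ∈ E(G2) ✓
  (0,4) → (φ(0),φ(4)) = (0,6) ∈ E(G2) ✓
  (0,5) → (φ(0),φ(5)) = (3,6) ∈ E(G2) ✓
  (1,2) → (φ(1),φ(2)) = (1,4) ∈ E(G2) ✓
  (2,3) → (φ(2),φ(3)) = (4,5) ∈ E(G2) ✓
  (2,6) → (φ(2),φ(6)) = (2,4) ∈ E(G2) ✓
  (4,6) → (φ(4),φ(6)) = (0,2) ∈ E(G2) ✓
  (5,6) → (φ(5),φ(6)) = (2,3) ∈ E(G2) ✓
All 8 edges of G1 map to edges of G2, and |E(G1)| = |E(G2)| = 8, so φ is a bijection on edges as well as vertices. Hence G1 ≅ G2.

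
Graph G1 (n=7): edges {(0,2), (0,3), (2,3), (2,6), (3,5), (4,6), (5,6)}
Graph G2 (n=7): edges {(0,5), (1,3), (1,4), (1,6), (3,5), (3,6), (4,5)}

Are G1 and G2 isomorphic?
Yes, isomorphic

The graphs are isomorphic.
One valid mapping φ: V(G1) → V(G2): 0→6, 1→2, 2→3, 3→1, 4→0, 5→4, 6→5

Verify φ preserves adjacency — for each edge of G1, its image is an edge of G2:
  (0,2) → (φ(0),φ(2)) = (3,6) ∈ E(G2) ✓
  (0,3) → (φ(0),φ(3)) = (1,6) ∈ E(G2) ✓
  (2,3) → (φ(2),φ(3)) = (1,3) ∈ E(G2) ✓
  (2,6) → (φ(2),φ(6)) = (3,5) ∈ E(G2) ✓
  (3,5) → (φ(3),φ(5)) = (1,4) ∈ E(G2) ✓
  (4,6) → (φ(4),φ(6)) = (0,5) ∈ E(G2) ✓
  (5,6) → (φ(5),φ(6)) = (4,5) ∈ E(G2) ✓
All 7 edges of G1 map to edges of G2, and |E(G1)| = |E(G2)| = 7, so φ is a bijection on edges as well as vertices. Hence G1 ≅ G2.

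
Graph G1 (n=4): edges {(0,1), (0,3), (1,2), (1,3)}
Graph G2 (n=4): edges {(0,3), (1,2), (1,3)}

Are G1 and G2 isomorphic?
No, not isomorphic

The graphs are NOT isomorphic.

Counting triangles (3-cliques): G1 has 1, G2 has 0.
Triangle count is an isomorphism invariant, so differing triangle counts rule out isomorphism.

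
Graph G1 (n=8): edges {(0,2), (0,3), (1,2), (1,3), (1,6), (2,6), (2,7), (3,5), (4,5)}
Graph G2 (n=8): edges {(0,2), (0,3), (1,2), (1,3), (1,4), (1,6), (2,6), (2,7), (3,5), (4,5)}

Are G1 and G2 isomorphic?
No, not isomorphic

The graphs are NOT isomorphic.

Counting edges: G1 has 9 edge(s); G2 has 10 edge(s).
Edge count is an isomorphism invariant (a bijection on vertices induces a bijection on edges), so differing edge counts rule out isomorphism.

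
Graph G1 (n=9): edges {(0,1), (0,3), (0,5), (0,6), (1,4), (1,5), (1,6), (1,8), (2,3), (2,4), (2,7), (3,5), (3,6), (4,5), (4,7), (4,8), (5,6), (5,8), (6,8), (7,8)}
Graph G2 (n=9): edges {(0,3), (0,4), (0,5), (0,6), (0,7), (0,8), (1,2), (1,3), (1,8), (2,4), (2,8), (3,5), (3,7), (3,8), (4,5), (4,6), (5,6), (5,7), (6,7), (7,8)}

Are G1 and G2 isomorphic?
Yes, isomorphic

The graphs are isomorphic.
One valid mapping φ: V(G1) → V(G2): 0→6, 1→7, 2→2, 3→4, 4→8, 5→0, 6→5, 7→1, 8→3

Verify φ preserves adjacency — for each edge of G1, its image is an edge of G2:
  (0,1) → (φ(0),φ(1)) = (6,7) ∈ E(G2) ✓
  (0,3) → (φ(0),φ(3)) = (4,6) ∈ E(G2) ✓
  (0,5) → (φ(0),φ(5)) = (0,6) ∈ E(G2) ✓
  (0,6) → (φ(0),φ(6)) = (5,6) ∈ E(G2) ✓
  (1,4) → (φ(1),φ(4)) = (7,8) ∈ E(G2) ✓
  (1,5) → (φ(1),φ(5)) = (0,7) ∈ E(G2) ✓
  (1,6) → (φ(1),φ(6)) = (5,7) ∈ E(G2) ✓
  (1,8) → (φ(1),φ(8)) = (3,7) ∈ E(G2) ✓
  (2,3) → (φ(2),φ(3)) = (2,4) ∈ E(G2) ✓
  (2,4) → (φ(2),φ(4)) = (2,8) ∈ E(G2) ✓
  (2,7) → (φ(2),φ(7)) = (1,2) ∈ E(G2) ✓
  (3,5) → (φ(3),φ(5)) = (0,4) ∈ E(G2) ✓
  (3,6) → (φ(3),φ(6)) = (4,5) ∈ E(G2) ✓
  (4,5) → (φ(4),φ(5)) = (0,8) ∈ E(G2) ✓
  (4,7) → (φ(4),φ(7)) = (1,8) ∈ E(G2) ✓
  (4,8) → (φ(4),φ(8)) = (3,8) ∈ E(G2) ✓
  (5,6) → (φ(5),φ(6)) = (0,5) ∈ E(G2) ✓
  (5,8) → (φ(5),φ(8)) = (0,3) ∈ E(G2) ✓
  (6,8) → (φ(6),φ(8)) = (3,5) ∈ E(G2) ✓
  (7,8) → (φ(7),φ(8)) = (1,3) ∈ E(G2) ✓
All 20 edges of G1 map to edges of G2, and |E(G1)| = |E(G2)| = 20, so φ is a bijection on edges as well as vertices. Hence G1 ≅ G2.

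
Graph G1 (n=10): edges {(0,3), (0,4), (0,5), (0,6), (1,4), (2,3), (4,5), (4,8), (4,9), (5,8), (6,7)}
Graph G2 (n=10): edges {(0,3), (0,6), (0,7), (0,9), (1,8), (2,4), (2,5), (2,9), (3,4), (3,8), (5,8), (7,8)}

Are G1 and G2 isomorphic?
No, not isomorphic

The graphs are NOT isomorphic.

Degrees in G1: deg(0)=4, deg(1)=1, deg(2)=1, deg(3)=2, deg(4)=5, deg(5)=3, deg(6)=2, deg(7)=1, deg(8)=2, deg(9)=1.
Sorted degree sequence of G1: [5, 4, 3, 2, 2, 2, 1, 1, 1, 1].
Degrees in G2: deg(0)=4, deg(1)=1, deg(2)=3, deg(3)=3, deg(4)=2, deg(5)=2, deg(6)=1, deg(7)=2, deg(8)=4, deg(9)=2.
Sorted degree sequence of G2: [4, 4, 3, 3, 2, 2, 2, 2, 1, 1].
The (sorted) degree sequence is an isomorphism invariant, so since G1 and G2 have different degree sequences they cannot be isomorphic.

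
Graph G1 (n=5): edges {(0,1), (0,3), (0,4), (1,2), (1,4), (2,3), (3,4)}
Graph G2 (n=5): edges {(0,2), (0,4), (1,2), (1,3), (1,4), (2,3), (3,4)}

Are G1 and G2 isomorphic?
Yes, isomorphic

The graphs are isomorphic.
One valid mapping φ: V(G1) → V(G2): 0→3, 1→4, 2→0, 3→2, 4→1

Verify φ preserves adjacency — for each edge of G1, its image is an edge of G2:
  (0,1) → (φ(0),φ(1)) = (3,4) ∈ E(G2) ✓
  (0,3) → (φ(0),φ(3)) = (2,3) ∈ E(G2) ✓
  (0,4) → (φ(0),φ(4)) = (1,3) ∈ E(G2) ✓
  (1,2) → (φ(1),φ(2)) = (0,4) ∈ E(G2) ✓
  (1,4) → (φ(1),φ(4)) = (1,4) ∈ E(G2) ✓
  (2,3) → (φ(2),φ(3)) = (0,2) ∈ E(G2) ✓
  (3,4) → (φ(3),φ(4)) = (1,2) ∈ E(G2) ✓
All 7 edges of G1 map to edges of G2, and |E(G1)| = |E(G2)| = 7, so φ is a bijection on edges as well as vertices. Hence G1 ≅ G2.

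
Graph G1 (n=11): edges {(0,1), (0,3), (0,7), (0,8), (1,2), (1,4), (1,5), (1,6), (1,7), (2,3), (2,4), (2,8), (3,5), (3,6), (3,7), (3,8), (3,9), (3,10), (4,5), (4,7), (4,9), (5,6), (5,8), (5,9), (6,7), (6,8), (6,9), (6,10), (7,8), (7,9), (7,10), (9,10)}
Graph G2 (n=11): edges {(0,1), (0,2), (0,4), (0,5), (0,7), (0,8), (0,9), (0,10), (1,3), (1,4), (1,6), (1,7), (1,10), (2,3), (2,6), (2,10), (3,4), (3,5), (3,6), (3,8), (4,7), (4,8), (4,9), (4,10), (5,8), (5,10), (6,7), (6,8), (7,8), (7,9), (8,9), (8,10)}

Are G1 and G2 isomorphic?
Yes, isomorphic

The graphs are isomorphic.
One valid mapping φ: V(G1) → V(G2): 0→5, 1→3, 2→2, 3→0, 4→6, 5→1, 6→4, 7→8, 8→10, 9→7, 10→9

Verify φ preserves adjacency — for each edge of G1, its image is an edge of G2:
  (0,1) → (φ(0),φ(1)) = (3,5) ∈ E(G2) ✓
  (0,3) → (φ(0),φ(3)) = (0,5) ∈ E(G2) ✓
  (0,7) → (φ(0),φ(7)) = (5,8) ∈ E(G2) ✓
  (0,8) → (φ(0),φ(8)) = (5,10) ∈ E(G2) ✓
  (1,2) → (φ(1),φ(2)) = (2,3) ∈ E(G2) ✓
  (1,4) → (φ(1),φ(4)) = (3,6) ∈ E(G2) ✓
  (1,5) → (φ(1),φ(5)) = (1,3) ∈ E(G2) ✓
  (1,6) → (φ(1),φ(6)) = (3,4) ∈ E(G2) ✓
  (1,7) → (φ(1),φ(7)) = (3,8) ∈ E(G2) ✓
  (2,3) → (φ(2),φ(3)) = (0,2) ∈ E(G2) ✓
  (2,4) → (φ(2),φ(4)) = (2,6) ∈ E(G2) ✓
  (2,8) → (φ(2),φ(8)) = (2,10) ∈ E(G2) ✓
  (3,5) → (φ(3),φ(5)) = (0,1) ∈ E(G2) ✓
  (3,6) → (φ(3),φ(6)) = (0,4) ∈ E(G2) ✓
  (3,7) → (φ(3),φ(7)) = (0,8) ∈ E(G2) ✓
  (3,8) → (φ(3),φ(8)) = (0,10) ∈ E(G2) ✓
  (3,9) → (φ(3),φ(9)) = (0,7) ∈ E(G2) ✓
  (3,10) → (φ(3),φ(10)) = (0,9) ∈ E(G2) ✓
  (4,5) → (φ(4),φ(5)) = (1,6) ∈ E(G2) ✓
  (4,7) → (φ(4),φ(7)) = (6,8) ∈ E(G2) ✓
  (4,9) → (φ(4),φ(9)) = (6,7) ∈ E(G2) ✓
  (5,6) → (φ(5),φ(6)) = (1,4) ∈ E(G2) ✓
  (5,8) → (φ(5),φ(8)) = (1,10) ∈ E(G2) ✓
  (5,9) → (φ(5),φ(9)) = (1,7) ∈ E(G2) ✓
  (6,7) → (φ(6),φ(7)) = (4,8) ∈ E(G2) ✓
  (6,8) → (φ(6),φ(8)) = (4,10) ∈ E(G2) ✓
  (6,9) → (φ(6),φ(9)) = (4,7) ∈ E(G2) ✓
  (6,10) → (φ(6),φ(10)) = (4,9) ∈ E(G2) ✓
  (7,8) → (φ(7),φ(8)) = (8,10) ∈ E(G2) ✓
  (7,9) → (φ(7),φ(9)) = (7,8) ∈ E(G2) ✓
  (7,10) → (φ(7),φ(10)) = (8,9) ∈ E(G2) ✓
  (9,10) → (φ(9),φ(10)) = (7,9) ∈ E(G2) ✓
All 32 edges of G1 map to edges of G2, and |E(G1)| = |E(G2)| = 32, so φ is a bijection on edges as well as vertices. Hence G1 ≅ G2.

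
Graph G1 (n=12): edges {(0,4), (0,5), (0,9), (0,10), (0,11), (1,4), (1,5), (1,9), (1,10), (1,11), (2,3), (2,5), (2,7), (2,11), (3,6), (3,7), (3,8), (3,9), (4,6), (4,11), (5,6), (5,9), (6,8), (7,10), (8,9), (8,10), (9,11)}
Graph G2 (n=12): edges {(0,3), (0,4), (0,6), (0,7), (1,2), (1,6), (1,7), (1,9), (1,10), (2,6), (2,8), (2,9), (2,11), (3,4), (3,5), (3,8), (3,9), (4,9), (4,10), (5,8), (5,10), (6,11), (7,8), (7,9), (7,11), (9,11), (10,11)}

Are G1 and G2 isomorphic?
Yes, isomorphic

The graphs are isomorphic.
One valid mapping φ: V(G1) → V(G2): 0→1, 1→11, 2→8, 3→3, 4→6, 5→7, 6→0, 7→5, 8→4, 9→9, 10→10, 11→2

Verify φ preserves adjacency — for each edge of G1, its image is an edge of G2:
  (0,4) → (φ(0),φ(4)) = (1,6) ∈ E(G2) ✓
  (0,5) → (φ(0),φ(5)) = (1,7) ∈ E(G2) ✓
  (0,9) → (φ(0),φ(9)) = (1,9) ∈ E(G2) ✓
  (0,10) → (φ(0),φ(10)) = (1,10) ∈ E(G2) ✓
  (0,11) → (φ(0),φ(11)) = (1,2) ∈ E(G2) ✓
  (1,4) → (φ(1),φ(4)) = (6,11) ∈ E(G2) ✓
  (1,5) → (φ(1),φ(5)) = (7,11) ∈ E(G2) ✓
  (1,9) → (φ(1),φ(9)) = (9,11) ∈ E(G2) ✓
  (1,10) → (φ(1),φ(10)) = (10,11) ∈ E(G2) ✓
  (1,11) → (φ(1),φ(11)) = (2,11) ∈ E(G2) ✓
  (2,3) → (φ(2),φ(3)) = (3,8) ∈ E(G2) ✓
  (2,5) → (φ(2),φ(5)) = (7,8) ∈ E(G2) ✓
  (2,7) → (φ(2),φ(7)) = (5,8) ∈ E(G2) ✓
  (2,11) → (φ(2),φ(11)) = (2,8) ∈ E(G2) ✓
  (3,6) → (φ(3),φ(6)) = (0,3) ∈ E(G2) ✓
  (3,7) → (φ(3),φ(7)) = (3,5) ∈ E(G2) ✓
  (3,8) → (φ(3),φ(8)) = (3,4) ∈ E(G2) ✓
  (3,9) → (φ(3),φ(9)) = (3,9) ∈ E(G2) ✓
  (4,6) → (φ(4),φ(6)) = (0,6) ∈ E(G2) ✓
  (4,11) → (φ(4),φ(11)) = (2,6) ∈ E(G2) ✓
  (5,6) → (φ(5),φ(6)) = (0,7) ∈ E(G2) ✓
  (5,9) → (φ(5),φ(9)) = (7,9) ∈ E(G2) ✓
  (6,8) → (φ(6),φ(8)) = (0,4) ∈ E(G2) ✓
  (7,10) → (φ(7),φ(10)) = (5,10) ∈ E(G2) ✓
  (8,9) → (φ(8),φ(9)) = (4,9) ∈ E(G2) ✓
  (8,10) → (φ(8),φ(10)) = (4,10) ∈ E(G2) ✓
  (9,11) → (φ(9),φ(11)) = (2,9) ∈ E(G2) ✓
All 27 edges of G1 map to edges of G2, and |E(G1)| = |E(G2)| = 27, so φ is a bijection on edges as well as vertices. Hence G1 ≅ G2.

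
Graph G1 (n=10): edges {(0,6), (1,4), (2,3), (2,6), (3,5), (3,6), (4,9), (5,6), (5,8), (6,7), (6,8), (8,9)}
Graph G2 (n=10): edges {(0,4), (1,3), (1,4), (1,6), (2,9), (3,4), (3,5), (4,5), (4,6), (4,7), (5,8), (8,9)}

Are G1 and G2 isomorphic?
Yes, isomorphic

The graphs are isomorphic.
One valid mapping φ: V(G1) → V(G2): 0→7, 1→2, 2→6, 3→1, 4→9, 5→3, 6→4, 7→0, 8→5, 9→8

Verify φ preserves adjacency — for each edge of G1, its image is an edge of G2:
  (0,6) → (φ(0),φ(6)) = (4,7) ∈ E(G2) ✓
  (1,4) → (φ(1),φ(4)) = (2,9) ∈ E(G2) ✓
  (2,3) → (φ(2),φ(3)) = (1,6) ∈ E(G2) ✓
  (2,6) → (φ(2),φ(6)) = (4,6) ∈ E(G2) ✓
  (3,5) → (φ(3),φ(5)) = (1,3) ∈ E(G2) ✓
  (3,6) → (φ(3),φ(6)) = (1,4) ∈ E(G2) ✓
  (4,9) → (φ(4),φ(9)) = (8,9) ∈ E(G2) ✓
  (5,6) → (φ(5),φ(6)) = (3,4) ∈ E(G2) ✓
  (5,8) → (φ(5),φ(8)) = (3,5) ∈ E(G2) ✓
  (6,7) → (φ(6),φ(7)) = (0,4) ∈ E(G2) ✓
  (6,8) → (φ(6),φ(8)) = (4,5) ∈ E(G2) ✓
  (8,9) → (φ(8),φ(9)) = (5,8) ∈ E(G2) ✓
All 12 edges of G1 map to edges of G2, and |E(G1)| = |E(G2)| = 12, so φ is a bijection on edges as well as vertices. Hence G1 ≅ G2.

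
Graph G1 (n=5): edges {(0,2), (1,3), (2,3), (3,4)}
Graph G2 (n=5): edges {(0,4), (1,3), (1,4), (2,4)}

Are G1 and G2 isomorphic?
Yes, isomorphic

The graphs are isomorphic.
One valid mapping φ: V(G1) → V(G2): 0→3, 1→0, 2→1, 3→4, 4→2

Verify φ preserves adjacency — for each edge of G1, its image is an edge of G2:
  (0,2) → (φ(0),φ(2)) = (1,3) ∈ E(G2) ✓
  (1,3) → (φ(1),φ(3)) = (0,4) ∈ E(G2) ✓
  (2,3) → (φ(2),φ(3)) = (1,4) ∈ E(G2) ✓
  (3,4) → (φ(3),φ(4)) = (2,4) ∈ E(G2) ✓
All 4 edges of G1 map to edges of G2, and |E(G1)| = |E(G2)| = 4, so φ is a bijection on edges as well as vertices. Hence G1 ≅ G2.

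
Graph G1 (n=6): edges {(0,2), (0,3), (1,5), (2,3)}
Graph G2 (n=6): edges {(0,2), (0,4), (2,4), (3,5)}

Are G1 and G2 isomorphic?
Yes, isomorphic

The graphs are isomorphic.
One valid mapping φ: V(G1) → V(G2): 0→2, 1→5, 2→0, 3→4, 4→1, 5→3

Verify φ preserves adjacency — for each edge of G1, its image is an edge of G2:
  (0,2) → (φ(0),φ(2)) = (0,2) ∈ E(G2) ✓
  (0,3) → (φ(0),φ(3)) = (2,4) ∈ E(G2) ✓
  (1,5) → (φ(1),φ(5)) = (3,5) ∈ E(G2) ✓
  (2,3) → (φ(2),φ(3)) = (0,4) ∈ E(G2) ✓
All 4 edges of G1 map to edges of G2, and |E(G1)| = |E(G2)| = 4, so φ is a bijection on edges as well as vertices. Hence G1 ≅ G2.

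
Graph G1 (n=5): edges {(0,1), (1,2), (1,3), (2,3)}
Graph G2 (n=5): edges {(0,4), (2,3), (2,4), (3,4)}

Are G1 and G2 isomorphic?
Yes, isomorphic

The graphs are isomorphic.
One valid mapping φ: V(G1) → V(G2): 0→0, 1→4, 2→2, 3→3, 4→1

Verify φ preserves adjacency — for each edge of G1, its image is an edge of G2:
  (0,1) → (φ(0),φ(1)) = (0,4) ∈ E(G2) ✓
  (1,2) → (φ(1),φ(2)) = (2,4) ∈ E(G2) ✓
  (1,3) → (φ(1),φ(3)) = (3,4) ∈ E(G2) ✓
  (2,3) → (φ(2),φ(3)) = (2,3) ∈ E(G2) ✓
All 4 edges of G1 map to edges of G2, and |E(G1)| = |E(G2)| = 4, so φ is a bijection on edges as well as vertices. Hence G1 ≅ G2.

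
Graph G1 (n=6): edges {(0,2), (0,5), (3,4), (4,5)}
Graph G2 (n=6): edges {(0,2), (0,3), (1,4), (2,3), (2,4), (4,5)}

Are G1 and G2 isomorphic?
No, not isomorphic

The graphs are NOT isomorphic.

Connected components of G1: 2 component(s) with vertex sets [[1], [0, 2, 3, 4, 5]], sizes [1, 5].
Connected components of G2: 1 component(s) with vertex sets [[0, 1, 2, 3, 4, 5]], sizes [6].
The number of connected components (and the multiset of component sizes) is an isomorphism invariant — an isomorphism maps each component of G1 bijectively onto a component of G2. Since G1 has 2 component(s) and G2 has 1, they cannot be isomorphic.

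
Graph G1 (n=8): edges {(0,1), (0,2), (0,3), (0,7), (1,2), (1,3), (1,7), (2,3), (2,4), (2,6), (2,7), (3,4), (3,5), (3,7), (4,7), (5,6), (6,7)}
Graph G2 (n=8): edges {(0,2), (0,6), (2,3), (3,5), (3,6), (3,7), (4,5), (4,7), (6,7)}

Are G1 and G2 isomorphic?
No, not isomorphic

The graphs are NOT isomorphic.

Counting triangles (3-cliques): G1 has 14, G2 has 1.
Triangle count is an isomorphism invariant, so differing triangle counts rule out isomorphism.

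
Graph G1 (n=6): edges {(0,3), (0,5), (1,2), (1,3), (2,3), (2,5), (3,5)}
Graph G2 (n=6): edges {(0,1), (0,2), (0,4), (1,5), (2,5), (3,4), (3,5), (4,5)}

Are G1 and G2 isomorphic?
No, not isomorphic

The graphs are NOT isomorphic.

Degrees in G1: deg(0)=2, deg(1)=2, deg(2)=3, deg(3)=4, deg(4)=0, deg(5)=3.
Sorted degree sequence of G1: [4, 3, 3, 2, 2, 0].
Degrees in G2: deg(0)=3, deg(1)=2, deg(2)=2, deg(3)=2, deg(4)=3, deg(5)=4.
Sorted degree sequence of G2: [4, 3, 3, 2, 2, 2].
The (sorted) degree sequence is an isomorphism invariant, so since G1 and G2 have different degree sequences they cannot be isomorphic.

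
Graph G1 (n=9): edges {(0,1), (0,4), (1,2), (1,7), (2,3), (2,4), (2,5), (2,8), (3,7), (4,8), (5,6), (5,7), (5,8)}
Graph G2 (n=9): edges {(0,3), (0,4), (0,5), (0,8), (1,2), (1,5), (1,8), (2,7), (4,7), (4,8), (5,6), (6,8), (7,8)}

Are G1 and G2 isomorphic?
Yes, isomorphic

The graphs are isomorphic.
One valid mapping φ: V(G1) → V(G2): 0→2, 1→1, 2→8, 3→6, 4→7, 5→0, 6→3, 7→5, 8→4

Verify φ preserves adjacency — for each edge of G1, its image is an edge of G2:
  (0,1) → (φ(0),φ(1)) = (1,2) ∈ E(G2) ✓
  (0,4) → (φ(0),φ(4)) = (2,7) ∈ E(G2) ✓
  (1,2) → (φ(1),φ(2)) = (1,8) ∈ E(G2) ✓
  (1,7) → (φ(1),φ(7)) = (1,5) ∈ E(G2) ✓
  (2,3) → (φ(2),φ(3)) = (6,8) ∈ E(G2) ✓
  (2,4) → (φ(2),φ(4)) = (7,8) ∈ E(G2) ✓
  (2,5) → (φ(2),φ(5)) = (0,8) ∈ E(G2) ✓
  (2,8) → (φ(2),φ(8)) = (4,8) ∈ E(G2) ✓
  (3,7) → (φ(3),φ(7)) = (5,6) ∈ E(G2) ✓
  (4,8) → (φ(4),φ(8)) = (4,7) ∈ E(G2) ✓
  (5,6) → (φ(5),φ(6)) = (0,3) ∈ E(G2) ✓
  (5,7) → (φ(5),φ(7)) = (0,5) ∈ E(G2) ✓
  (5,8) → (φ(5),φ(8)) = (0,4) ∈ E(G2) ✓
All 13 edges of G1 map to edges of G2, and |E(G1)| = |E(G2)| = 13, so φ is a bijection on edges as well as vertices. Hence G1 ≅ G2.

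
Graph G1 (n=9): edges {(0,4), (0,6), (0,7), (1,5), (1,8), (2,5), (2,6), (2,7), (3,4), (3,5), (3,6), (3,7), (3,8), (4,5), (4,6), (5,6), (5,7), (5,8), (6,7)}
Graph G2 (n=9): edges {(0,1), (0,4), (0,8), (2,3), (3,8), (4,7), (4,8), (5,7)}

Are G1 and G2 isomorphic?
No, not isomorphic

The graphs are NOT isomorphic.

Connected components of G1: 1 component(s) with vertex sets [[0, 1, 2, 3, 4, 5, 6, 7, 8]], sizes [9].
Connected components of G2: 2 component(s) with vertex sets [[6], [0, 1, 2, 3, 4, 5, 7, 8]], sizes [1, 8].
The number of connected components (and the multiset of component sizes) is an isomorphism invariant — an isomorphism maps each component of G1 bijectively onto a component of G2. Since G1 has 1 component(s) and G2 has 2, they cannot be isomorphic.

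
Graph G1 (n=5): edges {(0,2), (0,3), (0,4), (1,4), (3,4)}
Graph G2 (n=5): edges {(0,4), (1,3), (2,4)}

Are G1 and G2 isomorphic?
No, not isomorphic

The graphs are NOT isomorphic.

Counting triangles (3-cliques): G1 has 1, G2 has 0.
Triangle count is an isomorphism invariant, so differing triangle counts rule out isomorphism.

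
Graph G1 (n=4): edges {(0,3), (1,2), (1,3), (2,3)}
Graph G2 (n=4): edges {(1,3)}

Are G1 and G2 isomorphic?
No, not isomorphic

The graphs are NOT isomorphic.

Connected components of G1: 1 component(s) with vertex sets [[0, 1, 2, 3]], sizes [4].
Connected components of G2: 3 component(s) with vertex sets [[0], [2], [1, 3]], sizes [1, 1, 2].
The number of connected components (and the multiset of component sizes) is an isomorphism invariant — an isomorphism maps each component of G1 bijectively onto a component of G2. Since G1 has 1 component(s) and G2 has 3, they cannot be isomorphic.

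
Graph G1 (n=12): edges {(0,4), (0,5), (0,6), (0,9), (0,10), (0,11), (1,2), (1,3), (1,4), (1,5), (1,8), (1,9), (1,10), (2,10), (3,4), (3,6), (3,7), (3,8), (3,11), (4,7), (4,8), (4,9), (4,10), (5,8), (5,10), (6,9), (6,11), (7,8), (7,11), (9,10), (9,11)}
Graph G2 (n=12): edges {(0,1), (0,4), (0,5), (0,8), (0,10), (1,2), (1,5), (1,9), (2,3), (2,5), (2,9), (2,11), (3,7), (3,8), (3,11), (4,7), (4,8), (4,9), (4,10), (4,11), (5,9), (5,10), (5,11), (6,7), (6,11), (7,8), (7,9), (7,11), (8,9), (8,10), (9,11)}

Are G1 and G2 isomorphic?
Yes, isomorphic

The graphs are isomorphic.
One valid mapping φ: V(G1) → V(G2): 0→8, 1→11, 2→6, 3→5, 4→9, 5→3, 6→10, 7→1, 8→2, 9→4, 10→7, 11→0

Verify φ preserves adjacency — for each edge of G1, its image is an edge of G2:
  (0,4) → (φ(0),φ(4)) = (8,9) ∈ E(G2) ✓
  (0,5) → (φ(0),φ(5)) = (3,8) ∈ E(G2) ✓
  (0,6) → (φ(0),φ(6)) = (8,10) ∈ E(G2) ✓
  (0,9) → (φ(0),φ(9)) = (4,8) ∈ E(G2) ✓
  (0,10) → (φ(0),φ(10)) = (7,8) ∈ E(G2) ✓
  (0,11) → (φ(0),φ(11)) = (0,8) ∈ E(G2) ✓
  (1,2) → (φ(1),φ(2)) = (6,11) ∈ E(G2) ✓
  (1,3) → (φ(1),φ(3)) = (5,11) ∈ E(G2) ✓
  (1,4) → (φ(1),φ(4)) = (9,11) ∈ E(G2) ✓
  (1,5) → (φ(1),φ(5)) = (3,11) ∈ E(G2) ✓
  (1,8) → (φ(1),φ(8)) = (2,11) ∈ E(G2) ✓
  (1,9) → (φ(1),φ(9)) = (4,11) ∈ E(G2) ✓
  (1,10) → (φ(1),φ(10)) = (7,11) ∈ E(G2) ✓
  (2,10) → (φ(2),φ(10)) = (6,7) ∈ E(G2) ✓
  (3,4) → (φ(3),φ(4)) = (5,9) ∈ E(G2) ✓
  (3,6) → (φ(3),φ(6)) = (5,10) ∈ E(G2) ✓
  (3,7) → (φ(3),φ(7)) = (1,5) ∈ E(G2) ✓
  (3,8) → (φ(3),φ(8)) = (2,5) ∈ E(G2) ✓
  (3,11) → (φ(3),φ(11)) = (0,5) ∈ E(G2) ✓
  (4,7) → (φ(4),φ(7)) = (1,9) ∈ E(G2) ✓
  (4,8) → (φ(4),φ(8)) = (2,9) ∈ E(G2) ✓
  (4,9) → (φ(4),φ(9)) = (4,9) ∈ E(G2) ✓
  (4,10) → (φ(4),φ(10)) = (7,9) ∈ E(G2) ✓
  (5,8) → (φ(5),φ(8)) = (2,3) ∈ E(G2) ✓
  (5,10) → (φ(5),φ(10)) = (3,7) ∈ E(G2) ✓
  (6,9) → (φ(6),φ(9)) = (4,10) ∈ E(G2) ✓
  (6,11) → (φ(6),φ(11)) = (0,10) ∈ E(G2) ✓
  (7,8) → (φ(7),φ(8)) = (1,2) ∈ E(G2) ✓
  (7,11) → (φ(7),φ(11)) = (0,1) ∈ E(G2) ✓
  (9,10) → (φ(9),φ(10)) = (4,7) ∈ E(G2) ✓
  (9,11) → (φ(9),φ(11)) = (0,4) ∈ E(G2) ✓
All 31 edges of G1 map to edges of G2, and |E(G1)| = |E(G2)| = 31, so φ is a bijection on edges as well as vertices. Hence G1 ≅ G2.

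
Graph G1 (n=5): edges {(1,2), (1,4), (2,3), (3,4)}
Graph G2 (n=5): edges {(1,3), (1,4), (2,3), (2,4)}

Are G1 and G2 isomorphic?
Yes, isomorphic

The graphs are isomorphic.
One valid mapping φ: V(G1) → V(G2): 0→0, 1→2, 2→4, 3→1, 4→3

Verify φ preserves adjacency — for each edge of G1, its image is an edge of G2:
  (1,2) → (φ(1),φ(2)) = (2,4) ∈ E(G2) ✓
  (1,4) → (φ(1),φ(4)) = (2,3) ∈ E(G2) ✓
  (2,3) → (φ(2),φ(3)) = (1,4) ∈ E(G2) ✓
  (3,4) → (φ(3),φ(4)) = (1,3) ∈ E(G2) ✓
All 4 edges of G1 map to edges of G2, and |E(G1)| = |E(G2)| = 4, so φ is a bijection on edges as well as vertices. Hence G1 ≅ G2.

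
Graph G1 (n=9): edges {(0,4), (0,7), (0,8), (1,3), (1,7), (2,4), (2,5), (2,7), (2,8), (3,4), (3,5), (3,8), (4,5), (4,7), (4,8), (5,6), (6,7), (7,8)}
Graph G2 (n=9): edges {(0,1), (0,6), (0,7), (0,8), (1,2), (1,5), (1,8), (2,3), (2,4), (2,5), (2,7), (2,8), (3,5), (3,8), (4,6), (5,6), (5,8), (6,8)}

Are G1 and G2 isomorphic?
Yes, isomorphic

The graphs are isomorphic.
One valid mapping φ: V(G1) → V(G2): 0→3, 1→4, 2→1, 3→6, 4→8, 5→0, 6→7, 7→2, 8→5

Verify φ preserves adjacency — for each edge of G1, its image is an edge of G2:
  (0,4) → (φ(0),φ(4)) = (3,8) ∈ E(G2) ✓
  (0,7) → (φ(0),φ(7)) = (2,3) ∈ E(G2) ✓
  (0,8) → (φ(0),φ(8)) = (3,5) ∈ E(G2) ✓
  (1,3) → (φ(1),φ(3)) = (4,6) ∈ E(G2) ✓
  (1,7) → (φ(1),φ(7)) = (2,4) ∈ E(G2) ✓
  (2,4) → (φ(2),φ(4)) = (1,8) ∈ E(G2) ✓
  (2,5) → (φ(2),φ(5)) = (0,1) ∈ E(G2) ✓
  (2,7) → (φ(2),φ(7)) = (1,2) ∈ E(G2) ✓
  (2,8) → (φ(2),φ(8)) = (1,5) ∈ E(G2) ✓
  (3,4) → (φ(3),φ(4)) = (6,8) ∈ E(G2) ✓
  (3,5) → (φ(3),φ(5)) = (0,6) ∈ E(G2) ✓
  (3,8) → (φ(3),φ(8)) = (5,6) ∈ E(G2) ✓
  (4,5) → (φ(4),φ(5)) = (0,8) ∈ E(G2) ✓
  (4,7) → (φ(4),φ(7)) = (2,8) ∈ E(G2) ✓
  (4,8) → (φ(4),φ(8)) = (5,8) ∈ E(G2) ✓
  (5,6) → (φ(5),φ(6)) = (0,7) ∈ E(G2) ✓
  (6,7) → (φ(6),φ(7)) = (2,7) ∈ E(G2) ✓
  (7,8) → (φ(7),φ(8)) = (2,5) ∈ E(G2) ✓
All 18 edges of G1 map to edges of G2, and |E(G1)| = |E(G2)| = 18, so φ is a bijection on edges as well as vertices. Hence G1 ≅ G2.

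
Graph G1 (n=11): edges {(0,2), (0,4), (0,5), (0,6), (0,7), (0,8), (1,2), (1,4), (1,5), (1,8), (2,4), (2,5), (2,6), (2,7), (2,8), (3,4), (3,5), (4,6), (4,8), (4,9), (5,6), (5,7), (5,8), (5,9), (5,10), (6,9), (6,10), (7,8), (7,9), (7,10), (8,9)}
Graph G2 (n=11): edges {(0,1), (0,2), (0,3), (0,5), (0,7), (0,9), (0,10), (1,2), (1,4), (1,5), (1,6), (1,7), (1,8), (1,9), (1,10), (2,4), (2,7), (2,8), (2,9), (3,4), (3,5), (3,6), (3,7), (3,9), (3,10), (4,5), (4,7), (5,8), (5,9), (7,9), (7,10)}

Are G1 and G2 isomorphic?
Yes, isomorphic

The graphs are isomorphic.
One valid mapping φ: V(G1) → V(G2): 0→9, 1→10, 2→0, 3→6, 4→3, 5→1, 6→5, 7→2, 8→7, 9→4, 10→8

Verify φ preserves adjacency — for each edge of G1, its image is an edge of G2:
  (0,2) → (φ(0),φ(2)) = (0,9) ∈ E(G2) ✓
  (0,4) → (φ(0),φ(4)) = (3,9) ∈ E(G2) ✓
  (0,5) → (φ(0),φ(5)) = (1,9) ∈ E(G2) ✓
  (0,6) → (φ(0),φ(6)) = (5,9) ∈ E(G2) ✓
  (0,7) → (φ(0),φ(7)) = (2,9) ∈ E(G2) ✓
  (0,8) → (φ(0),φ(8)) = (7,9) ∈ E(G2) ✓
  (1,2) → (φ(1),φ(2)) = (0,10) ∈ E(G2) ✓
  (1,4) → (φ(1),φ(4)) = (3,10) ∈ E(G2) ✓
  (1,5) → (φ(1),φ(5)) = (1,10) ∈ E(G2) ✓
  (1,8) → (φ(1),φ(8)) = (7,10) ∈ E(G2) ✓
  (2,4) → (φ(2),φ(4)) = (0,3) ∈ E(G2) ✓
  (2,5) → (φ(2),φ(5)) = (0,1) ∈ E(G2) ✓
  (2,6) → (φ(2),φ(6)) = (0,5) ∈ E(G2) ✓
  (2,7) → (φ(2),φ(7)) = (0,2) ∈ E(G2) ✓
  (2,8) → (φ(2),φ(8)) = (0,7) ∈ E(G2) ✓
  (3,4) → (φ(3),φ(4)) = (3,6) ∈ E(G2) ✓
  (3,5) → (φ(3),φ(5)) = (1,6) ∈ E(G2) ✓
  (4,6) → (φ(4),φ(6)) = (3,5) ∈ E(G2) ✓
  (4,8) → (φ(4),φ(8)) = (3,7) ∈ E(G2) ✓
  (4,9) → (φ(4),φ(9)) = (3,4) ∈ E(G2) ✓
  (5,6) → (φ(5),φ(6)) = (1,5) ∈ E(G2) ✓
  (5,7) → (φ(5),φ(7)) = (1,2) ∈ E(G2) ✓
  (5,8) → (φ(5),φ(8)) = (1,7) ∈ E(G2) ✓
  (5,9) → (φ(5),φ(9)) = (1,4) ∈ E(G2) ✓
  (5,10) → (φ(5),φ(10)) = (1,8) ∈ E(G2) ✓
  (6,9) → (φ(6),φ(9)) = (4,5) ∈ E(G2) ✓
  (6,10) → (φ(6),φ(10)) = (5,8) ∈ E(G2) ✓
  (7,8) → (φ(7),φ(8)) = (2,7) ∈ E(G2) ✓
  (7,9) → (φ(7),φ(9)) = (2,4) ∈ E(G2) ✓
  (7,10) → (φ(7),φ(10)) = (2,8) ∈ E(G2) ✓
  (8,9) → (φ(8),φ(9)) = (4,7) ∈ E(G2) ✓
All 31 edges of G1 map to edges of G2, and |E(G1)| = |E(G2)| = 31, so φ is a bijection on edges as well as vertices. Hence G1 ≅ G2.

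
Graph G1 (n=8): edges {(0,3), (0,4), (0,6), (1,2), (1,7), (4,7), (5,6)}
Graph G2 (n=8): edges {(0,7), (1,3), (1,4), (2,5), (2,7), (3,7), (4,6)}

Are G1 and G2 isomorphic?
Yes, isomorphic

The graphs are isomorphic.
One valid mapping φ: V(G1) → V(G2): 0→7, 1→4, 2→6, 3→0, 4→3, 5→5, 6→2, 7→1

Verify φ preserves adjacency — for each edge of G1, its image is an edge of G2:
  (0,3) → (φ(0),φ(3)) = (0,7) ∈ E(G2) ✓
  (0,4) → (φ(0),φ(4)) = (3,7) ∈ E(G2) ✓
  (0,6) → (φ(0),φ(6)) = (2,7) ∈ E(G2) ✓
  (1,2) → (φ(1),φ(2)) = (4,6) ∈ E(G2) ✓
  (1,7) → (φ(1),φ(7)) = (1,4) ∈ E(G2) ✓
  (4,7) → (φ(4),φ(7)) = (1,3) ∈ E(G2) ✓
  (5,6) → (φ(5),φ(6)) = (2,5) ∈ E(G2) ✓
All 7 edges of G1 map to edges of G2, and |E(G1)| = |E(G2)| = 7, so φ is a bijection on edges as well as vertices. Hence G1 ≅ G2.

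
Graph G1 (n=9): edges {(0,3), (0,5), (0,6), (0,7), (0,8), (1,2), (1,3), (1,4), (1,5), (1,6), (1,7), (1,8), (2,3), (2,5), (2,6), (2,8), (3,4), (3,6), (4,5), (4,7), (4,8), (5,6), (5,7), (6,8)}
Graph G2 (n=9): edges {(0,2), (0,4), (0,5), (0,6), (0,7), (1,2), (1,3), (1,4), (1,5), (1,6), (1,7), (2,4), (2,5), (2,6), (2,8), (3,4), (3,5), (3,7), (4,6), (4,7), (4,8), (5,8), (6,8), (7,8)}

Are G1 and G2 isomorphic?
Yes, isomorphic

The graphs are isomorphic.
One valid mapping φ: V(G1) → V(G2): 0→5, 1→4, 2→6, 3→0, 4→7, 5→1, 6→2, 7→3, 8→8

Verify φ preserves adjacency — for each edge of G1, its image is an edge of G2:
  (0,3) → (φ(0),φ(3)) = (0,5) ∈ E(G2) ✓
  (0,5) → (φ(0),φ(5)) = (1,5) ∈ E(G2) ✓
  (0,6) → (φ(0),φ(6)) = (2,5) ∈ E(G2) ✓
  (0,7) → (φ(0),φ(7)) = (3,5) ∈ E(G2) ✓
  (0,8) → (φ(0),φ(8)) = (5,8) ∈ E(G2) ✓
  (1,2) → (φ(1),φ(2)) = (4,6) ∈ E(G2) ✓
  (1,3) → (φ(1),φ(3)) = (0,4) ∈ E(G2) ✓
  (1,4) → (φ(1),φ(4)) = (4,7) ∈ E(G2) ✓
  (1,5) → (φ(1),φ(5)) = (1,4) ∈ E(G2) ✓
  (1,6) → (φ(1),φ(6)) = (2,4) ∈ E(G2) ✓
  (1,7) → (φ(1),φ(7)) = (3,4) ∈ E(G2) ✓
  (1,8) → (φ(1),φ(8)) = (4,8) ∈ E(G2) ✓
  (2,3) → (φ(2),φ(3)) = (0,6) ∈ E(G2) ✓
  (2,5) → (φ(2),φ(5)) = (1,6) ∈ E(G2) ✓
  (2,6) → (φ(2),φ(6)) = (2,6) ∈ E(G2) ✓
  (2,8) → (φ(2),φ(8)) = (6,8) ∈ E(G2) ✓
  (3,4) → (φ(3),φ(4)) = (0,7) ∈ E(G2) ✓
  (3,6) → (φ(3),φ(6)) = (0,2) ∈ E(G2) ✓
  (4,5) → (φ(4),φ(5)) = (1,7) ∈ E(G2) ✓
  (4,7) → (φ(4),φ(7)) = (3,7) ∈ E(G2) ✓
  (4,8) → (φ(4),φ(8)) = (7,8) ∈ E(G2) ✓
  (5,6) → (φ(5),φ(6)) = (1,2) ∈ E(G2) ✓
  (5,7) → (φ(5),φ(7)) = (1,3) ∈ E(G2) ✓
  (6,8) → (φ(6),φ(8)) = (2,8) ∈ E(G2) ✓
All 24 edges of G1 map to edges of G2, and |E(G1)| = |E(G2)| = 24, so φ is a bijection on edges as well as vertices. Hence G1 ≅ G2.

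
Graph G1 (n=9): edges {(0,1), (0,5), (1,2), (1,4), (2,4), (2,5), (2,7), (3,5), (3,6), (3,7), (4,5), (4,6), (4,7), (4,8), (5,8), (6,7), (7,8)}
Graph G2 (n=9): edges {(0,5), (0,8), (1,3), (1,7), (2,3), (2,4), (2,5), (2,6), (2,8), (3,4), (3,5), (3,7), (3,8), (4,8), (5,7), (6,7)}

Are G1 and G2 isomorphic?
No, not isomorphic

The graphs are NOT isomorphic.

Degrees in G1: deg(0)=2, deg(1)=3, deg(2)=4, deg(3)=3, deg(4)=6, deg(5)=5, deg(6)=3, deg(7)=5, deg(8)=3.
Sorted degree sequence of G1: [6, 5, 5, 4, 3, 3, 3, 3, 2].
Degrees in G2: deg(0)=2, deg(1)=2, deg(2)=5, deg(3)=6, deg(4)=3, deg(5)=4, deg(6)=2, deg(7)=4, deg(8)=4.
Sorted degree sequence of G2: [6, 5, 4, 4, 4, 3, 2, 2, 2].
The (sorted) degree sequence is an isomorphism invariant, so since G1 and G2 have different degree sequences they cannot be isomorphic.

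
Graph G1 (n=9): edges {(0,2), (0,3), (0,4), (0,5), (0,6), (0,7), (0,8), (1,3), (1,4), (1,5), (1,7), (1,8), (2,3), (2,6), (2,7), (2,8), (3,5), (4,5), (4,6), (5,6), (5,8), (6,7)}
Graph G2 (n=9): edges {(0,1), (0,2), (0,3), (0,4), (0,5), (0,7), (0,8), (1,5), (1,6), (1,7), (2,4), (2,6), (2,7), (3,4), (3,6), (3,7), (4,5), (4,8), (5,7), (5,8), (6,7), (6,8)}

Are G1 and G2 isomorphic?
Yes, isomorphic

The graphs are isomorphic.
One valid mapping φ: V(G1) → V(G2): 0→0, 1→6, 2→4, 3→3, 4→1, 5→7, 6→5, 7→8, 8→2

Verify φ preserves adjacency — for each edge of G1, its image is an edge of G2:
  (0,2) → (φ(0),φ(2)) = (0,4) ∈ E(G2) ✓
  (0,3) → (φ(0),φ(3)) = (0,3) ∈ E(G2) ✓
  (0,4) → (φ(0),φ(4)) = (0,1) ∈ E(G2) ✓
  (0,5) → (φ(0),φ(5)) = (0,7) ∈ E(G2) ✓
  (0,6) → (φ(0),φ(6)) = (0,5) ∈ E(G2) ✓
  (0,7) → (φ(0),φ(7)) = (0,8) ∈ E(G2) ✓
  (0,8) → (φ(0),φ(8)) = (0,2) ∈ E(G2) ✓
  (1,3) → (φ(1),φ(3)) = (3,6) ∈ E(G2) ✓
  (1,4) → (φ(1),φ(4)) = (1,6) ∈ E(G2) ✓
  (1,5) → (φ(1),φ(5)) = (6,7) ∈ E(G2) ✓
  (1,7) → (φ(1),φ(7)) = (6,8) ∈ E(G2) ✓
  (1,8) → (φ(1),φ(8)) = (2,6) ∈ E(G2) ✓
  (2,3) → (φ(2),φ(3)) = (3,4) ∈ E(G2) ✓
  (2,6) → (φ(2),φ(6)) = (4,5) ∈ E(G2) ✓
  (2,7) → (φ(2),φ(7)) = (4,8) ∈ E(G2) ✓
  (2,8) → (φ(2),φ(8)) = (2,4) ∈ E(G2) ✓
  (3,5) → (φ(3),φ(5)) = (3,7) ∈ E(G2) ✓
  (4,5) → (φ(4),φ(5)) = (1,7) ∈ E(G2) ✓
  (4,6) → (φ(4),φ(6)) = (1,5) ∈ E(G2) ✓
  (5,6) → (φ(5),φ(6)) = (5,7) ∈ E(G2) ✓
  (5,8) → (φ(5),φ(8)) = (2,7) ∈ E(G2) ✓
  (6,7) → (φ(6),φ(7)) = (5,8) ∈ E(G2) ✓
All 22 edges of G1 map to edges of G2, and |E(G1)| = |E(G2)| = 22, so φ is a bijection on edges as well as vertices. Hence G1 ≅ G2.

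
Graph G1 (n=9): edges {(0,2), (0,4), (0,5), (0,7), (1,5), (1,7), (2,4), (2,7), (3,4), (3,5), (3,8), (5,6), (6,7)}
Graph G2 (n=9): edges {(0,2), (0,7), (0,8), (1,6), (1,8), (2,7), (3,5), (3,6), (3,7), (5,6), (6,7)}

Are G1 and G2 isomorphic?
No, not isomorphic

The graphs are NOT isomorphic.

Connected components of G1: 1 component(s) with vertex sets [[0, 1, 2, 3, 4, 5, 6, 7, 8]], sizes [9].
Connected components of G2: 2 component(s) with vertex sets [[4], [0, 1, 2, 3, 5, 6, 7, 8]], sizes [1, 8].
The number of connected components (and the multiset of component sizes) is an isomorphism invariant — an isomorphism maps each component of G1 bijectively onto a component of G2. Since G1 has 1 component(s) and G2 has 2, they cannot be isomorphic.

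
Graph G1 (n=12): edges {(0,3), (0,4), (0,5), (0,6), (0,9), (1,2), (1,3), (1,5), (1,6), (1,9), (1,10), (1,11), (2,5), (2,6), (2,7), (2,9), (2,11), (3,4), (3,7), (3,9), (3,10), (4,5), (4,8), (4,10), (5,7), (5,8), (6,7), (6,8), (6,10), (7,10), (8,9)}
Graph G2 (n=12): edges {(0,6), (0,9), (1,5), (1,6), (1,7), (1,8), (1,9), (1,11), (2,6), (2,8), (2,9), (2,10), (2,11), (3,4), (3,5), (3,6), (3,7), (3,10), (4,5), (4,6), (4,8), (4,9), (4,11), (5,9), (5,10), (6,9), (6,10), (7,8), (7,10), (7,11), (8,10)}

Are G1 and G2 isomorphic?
Yes, isomorphic

The graphs are isomorphic.
One valid mapping φ: V(G1) → V(G2): 0→8, 1→6, 2→9, 3→10, 4→7, 5→1, 6→4, 7→5, 8→11, 9→2, 10→3, 11→0

Verify φ preserves adjacency — for each edge of G1, its image is an edge of G2:
  (0,3) → (φ(0),φ(3)) = (8,10) ∈ E(G2) ✓
  (0,4) → (φ(0),φ(4)) = (7,8) ∈ E(G2) ✓
  (0,5) → (φ(0),φ(5)) = (1,8) ∈ E(G2) ✓
  (0,6) → (φ(0),φ(6)) = (4,8) ∈ E(G2) ✓
  (0,9) → (φ(0),φ(9)) = (2,8) ∈ E(G2) ✓
  (1,2) → (φ(1),φ(2)) = (6,9) ∈ E(G2) ✓
  (1,3) → (φ(1),φ(3)) = (6,10) ∈ E(G2) ✓
  (1,5) → (φ(1),φ(5)) = (1,6) ∈ E(G2) ✓
  (1,6) → (φ(1),φ(6)) = (4,6) ∈ E(G2) ✓
  (1,9) → (φ(1),φ(9)) = (2,6) ∈ E(G2) ✓
  (1,10) → (φ(1),φ(10)) = (3,6) ∈ E(G2) ✓
  (1,11) → (φ(1),φ(11)) = (0,6) ∈ E(G2) ✓
  (2,5) → (φ(2),φ(5)) = (1,9) ∈ E(G2) ✓
  (2,6) → (φ(2),φ(6)) = (4,9) ∈ E(G2) ✓
  (2,7) → (φ(2),φ(7)) = (5,9) ∈ E(G2) ✓
  (2,9) → (φ(2),φ(9)) = (2,9) ∈ E(G2) ✓
  (2,11) → (φ(2),φ(11)) = (0,9) ∈ E(G2) ✓
  (3,4) → (φ(3),φ(4)) = (7,10) ∈ E(G2) ✓
  (3,7) → (φ(3),φ(7)) = (5,10) ∈ E(G2) ✓
  (3,9) → (φ(3),φ(9)) = (2,10) ∈ E(G2) ✓
  (3,10) → (φ(3),φ(10)) = (3,10) ∈ E(G2) ✓
  (4,5) → (φ(4),φ(5)) = (1,7) ∈ E(G2) ✓
  (4,8) → (φ(4),φ(8)) = (7,11) ∈ E(G2) ✓
  (4,10) → (φ(4),φ(10)) = (3,7) ∈ E(G2) ✓
  (5,7) → (φ(5),φ(7)) = (1,5) ∈ E(G2) ✓
  (5,8) → (φ(5),φ(8)) = (1,11) ∈ E(G2) ✓
  (6,7) → (φ(6),φ(7)) = (4,5) ∈ E(G2) ✓
  (6,8) → (φ(6),φ(8)) = (4,11) ∈ E(G2) ✓
  (6,10) → (φ(6),φ(10)) = (3,4) ∈ E(G2) ✓
  (7,10) → (φ(7),φ(10)) = (3,5) ∈ E(G2) ✓
  (8,9) → (φ(8),φ(9)) = (2,11) ∈ E(G2) ✓
All 31 edges of G1 map to edges of G2, and |E(G1)| = |E(G2)| = 31, so φ is a bijection on edges as well as vertices. Hence G1 ≅ G2.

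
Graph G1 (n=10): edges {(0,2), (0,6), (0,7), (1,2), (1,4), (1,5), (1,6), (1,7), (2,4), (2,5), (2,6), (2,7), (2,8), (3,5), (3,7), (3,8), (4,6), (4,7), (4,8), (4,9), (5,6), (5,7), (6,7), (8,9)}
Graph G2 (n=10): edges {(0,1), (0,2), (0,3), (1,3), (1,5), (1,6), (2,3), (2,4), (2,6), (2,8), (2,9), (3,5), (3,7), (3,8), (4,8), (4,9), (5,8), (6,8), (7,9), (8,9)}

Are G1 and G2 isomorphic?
No, not isomorphic

The graphs are NOT isomorphic.

Counting triangles (3-cliques): G1 has 22, G2 has 10.
Triangle count is an isomorphism invariant, so differing triangle counts rule out isomorphism.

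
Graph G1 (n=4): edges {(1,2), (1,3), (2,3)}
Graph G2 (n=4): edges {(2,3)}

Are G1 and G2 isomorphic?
No, not isomorphic

The graphs are NOT isomorphic.

Counting edges: G1 has 3 edge(s); G2 has 1 edge(s).
Edge count is an isomorphism invariant (a bijection on vertices induces a bijection on edges), so differing edge counts rule out isomorphism.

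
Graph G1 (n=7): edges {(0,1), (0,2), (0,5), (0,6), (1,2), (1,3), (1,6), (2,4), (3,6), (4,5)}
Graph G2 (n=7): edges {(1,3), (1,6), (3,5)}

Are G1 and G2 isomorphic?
No, not isomorphic

The graphs are NOT isomorphic.

Connected components of G1: 1 component(s) with vertex sets [[0, 1, 2, 3, 4, 5, 6]], sizes [7].
Connected components of G2: 4 component(s) with vertex sets [[0], [2], [4], [1, 3, 5, 6]], sizes [1, 1, 1, 4].
The number of connected components (and the multiset of component sizes) is an isomorphism invariant — an isomorphism maps each component of G1 bijectively onto a component of G2. Since G1 has 1 component(s) and G2 has 4, they cannot be isomorphic.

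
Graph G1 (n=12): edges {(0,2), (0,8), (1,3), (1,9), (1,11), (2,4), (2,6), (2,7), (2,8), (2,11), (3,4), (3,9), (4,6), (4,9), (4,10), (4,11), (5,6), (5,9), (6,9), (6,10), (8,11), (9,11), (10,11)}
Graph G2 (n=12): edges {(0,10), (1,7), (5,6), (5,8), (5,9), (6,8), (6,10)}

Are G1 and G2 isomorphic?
No, not isomorphic

The graphs are NOT isomorphic.

Connected components of G1: 1 component(s) with vertex sets [[0, 1, 2, 3, 4, 5, 6, 7, 8, 9, 10, 11]], sizes [12].
Connected components of G2: 6 component(s) with vertex sets [[2], [3], [4], [11], [1, 7], [0, 5, 6, 8, 9, 10]], sizes [1, 1, 1, 1, 2, 6].
The number of connected components (and the multiset of component sizes) is an isomorphism invariant — an isomorphism maps each component of G1 bijectively onto a component of G2. Since G1 has 1 component(s) and G2 has 6, they cannot be isomorphic.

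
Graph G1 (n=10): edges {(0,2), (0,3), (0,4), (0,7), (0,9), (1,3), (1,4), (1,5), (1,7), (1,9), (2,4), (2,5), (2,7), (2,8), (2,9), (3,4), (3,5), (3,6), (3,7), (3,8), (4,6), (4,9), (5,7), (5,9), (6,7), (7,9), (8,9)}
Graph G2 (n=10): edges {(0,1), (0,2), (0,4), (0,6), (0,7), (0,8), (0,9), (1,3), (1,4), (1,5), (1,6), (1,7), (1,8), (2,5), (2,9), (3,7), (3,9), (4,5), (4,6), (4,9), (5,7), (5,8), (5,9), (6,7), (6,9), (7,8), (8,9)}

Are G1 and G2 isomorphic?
Yes, isomorphic

The graphs are isomorphic.
One valid mapping φ: V(G1) → V(G2): 0→8, 1→4, 2→7, 3→9, 4→5, 5→6, 6→2, 7→0, 8→3, 9→1

Verify φ preserves adjacency — for each edge of G1, its image is an edge of G2:
  (0,2) → (φ(0),φ(2)) = (7,8) ∈ E(G2) ✓
  (0,3) → (φ(0),φ(3)) = (8,9) ∈ E(G2) ✓
  (0,4) → (φ(0),φ(4)) = (5,8) ∈ E(G2) ✓
  (0,7) → (φ(0),φ(7)) = (0,8) ∈ E(G2) ✓
  (0,9) → (φ(0),φ(9)) = (1,8) ∈ E(G2) ✓
  (1,3) → (φ(1),φ(3)) = (4,9) ∈ E(G2) ✓
  (1,4) → (φ(1),φ(4)) = (4,5) ∈ E(G2) ✓
  (1,5) → (φ(1),φ(5)) = (4,6) ∈ E(G2) ✓
  (1,7) → (φ(1),φ(7)) = (0,4) ∈ E(G2) ✓
  (1,9) → (φ(1),φ(9)) = (1,4) ∈ E(G2) ✓
  (2,4) → (φ(2),φ(4)) = (5,7) ∈ E(G2) ✓
  (2,5) → (φ(2),φ(5)) = (6,7) ∈ E(G2) ✓
  (2,7) → (φ(2),φ(7)) = (0,7) ∈ E(G2) ✓
  (2,8) → (φ(2),φ(8)) = (3,7) ∈ E(G2) ✓
  (2,9) → (φ(2),φ(9)) = (1,7) ∈ E(G2) ✓
  (3,4) → (φ(3),φ(4)) = (5,9) ∈ E(G2) ✓
  (3,5) → (φ(3),φ(5)) = (6,9) ∈ E(G2) ✓
  (3,6) → (φ(3),φ(6)) = (2,9) ∈ E(G2) ✓
  (3,7) → (φ(3),φ(7)) = (0,9) ∈ E(G2) ✓
  (3,8) → (φ(3),φ(8)) = (3,9) ∈ E(G2) ✓
  (4,6) → (φ(4),φ(6)) = (2,5) ∈ E(G2) ✓
  (4,9) → (φ(4),φ(9)) = (1,5) ∈ E(G2) ✓
  (5,7) → (φ(5),φ(7)) = (0,6) ∈ E(G2) ✓
  (5,9) → (φ(5),φ(9)) = (1,6) ∈ E(G2) ✓
  (6,7) → (φ(6),φ(7)) = (0,2) ∈ E(G2) ✓
  (7,9) → (φ(7),φ(9)) = (0,1) ∈ E(G2) ✓
  (8,9) → (φ(8),φ(9)) = (1,3) ∈ E(G2) ✓
All 27 edges of G1 map to edges of G2, and |E(G1)| = |E(G2)| = 27, so φ is a bijection on edges as well as vertices. Hence G1 ≅ G2.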